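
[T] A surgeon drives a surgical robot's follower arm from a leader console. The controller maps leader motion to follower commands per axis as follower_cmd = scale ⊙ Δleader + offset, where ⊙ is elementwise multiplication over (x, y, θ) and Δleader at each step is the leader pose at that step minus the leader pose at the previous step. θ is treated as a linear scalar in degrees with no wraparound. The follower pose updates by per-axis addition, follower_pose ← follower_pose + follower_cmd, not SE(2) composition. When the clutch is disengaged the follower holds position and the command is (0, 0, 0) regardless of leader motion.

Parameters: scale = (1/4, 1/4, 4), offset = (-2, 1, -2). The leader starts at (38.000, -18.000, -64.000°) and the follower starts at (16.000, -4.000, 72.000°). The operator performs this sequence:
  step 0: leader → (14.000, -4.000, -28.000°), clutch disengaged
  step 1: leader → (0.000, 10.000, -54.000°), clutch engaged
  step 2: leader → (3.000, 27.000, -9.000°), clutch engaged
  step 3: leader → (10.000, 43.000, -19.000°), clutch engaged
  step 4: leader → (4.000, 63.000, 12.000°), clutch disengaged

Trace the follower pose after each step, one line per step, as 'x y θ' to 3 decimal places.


16.000 -4.000 72.000
10.500 0.500 -34.000
9.250 5.750 144.000
9.000 10.750 102.000
9.000 10.750 102.000

step 0: Δleader=(-24.000, 14.000, 36.000°), disengaged; cmd=(0,0,0) → follower holds at (16.000, -4.000, 72.000°)
step 1: Δleader=(-14.000, 14.000, -26.000°), engaged; cmd=(-5.500, 4.500, -106.000°) → follower=(10.500, 0.500, -34.000°)
step 2: Δleader=(3.000, 17.000, 45.000°), engaged; cmd=(-1.250, 5.250, 178.000°) → follower=(9.250, 5.750, 144.000°)
step 3: Δleader=(7.000, 16.000, -10.000°), engaged; cmd=(-0.250, 5.000, -42.000°) → follower=(9.000, 10.750, 102.000°)
step 4: Δleader=(-6.000, 20.000, 31.000°), disengaged; cmd=(0,0,0) → follower holds at (9.000, 10.750, 102.000°)


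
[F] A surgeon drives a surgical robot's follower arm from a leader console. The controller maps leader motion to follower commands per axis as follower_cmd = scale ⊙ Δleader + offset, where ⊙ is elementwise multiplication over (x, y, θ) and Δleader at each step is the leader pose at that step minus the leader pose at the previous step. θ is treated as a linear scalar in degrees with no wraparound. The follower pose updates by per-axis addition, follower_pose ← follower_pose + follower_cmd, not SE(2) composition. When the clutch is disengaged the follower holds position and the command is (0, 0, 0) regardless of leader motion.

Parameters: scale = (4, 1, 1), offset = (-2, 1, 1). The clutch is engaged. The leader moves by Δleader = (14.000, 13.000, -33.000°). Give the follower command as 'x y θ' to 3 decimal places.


54.000 14.000 -32.000

axis x: 4·14.000 + -2 = 54.000
axis y: 1·13.000 + 1 = 14.000
axis θ: 1·-33.000 + 1 = -32.000


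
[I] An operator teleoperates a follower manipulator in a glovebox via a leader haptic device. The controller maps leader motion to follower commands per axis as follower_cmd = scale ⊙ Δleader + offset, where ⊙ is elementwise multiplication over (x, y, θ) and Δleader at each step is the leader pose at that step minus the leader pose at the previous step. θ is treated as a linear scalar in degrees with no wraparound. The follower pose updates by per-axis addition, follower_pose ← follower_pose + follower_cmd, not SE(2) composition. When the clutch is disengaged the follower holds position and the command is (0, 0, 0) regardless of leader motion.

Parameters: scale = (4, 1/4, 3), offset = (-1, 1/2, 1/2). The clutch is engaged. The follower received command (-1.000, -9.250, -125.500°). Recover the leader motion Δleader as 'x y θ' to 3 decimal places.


0.000 -39.000 -42.000

axis x: (-1.000 − -1) / (4) = 0.000
axis y: (-9.250 − 1/2) / (1/4) = -39.000
axis θ: (-125.500 − 1/2) / (3) = -42.000


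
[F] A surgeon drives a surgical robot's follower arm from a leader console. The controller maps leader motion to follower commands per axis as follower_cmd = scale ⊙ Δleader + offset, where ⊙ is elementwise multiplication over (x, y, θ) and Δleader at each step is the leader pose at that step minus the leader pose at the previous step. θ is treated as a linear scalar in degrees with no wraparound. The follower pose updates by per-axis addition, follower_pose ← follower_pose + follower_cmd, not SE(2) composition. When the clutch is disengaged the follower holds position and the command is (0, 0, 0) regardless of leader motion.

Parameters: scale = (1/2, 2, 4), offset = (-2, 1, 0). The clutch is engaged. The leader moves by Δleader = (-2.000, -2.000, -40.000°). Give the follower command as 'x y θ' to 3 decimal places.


-3.000 -3.000 -160.000

axis x: 1/2·-2.000 + -2 = -3.000
axis y: 2·-2.000 + 1 = -3.000
axis θ: 4·-40.000 + 0 = -160.000


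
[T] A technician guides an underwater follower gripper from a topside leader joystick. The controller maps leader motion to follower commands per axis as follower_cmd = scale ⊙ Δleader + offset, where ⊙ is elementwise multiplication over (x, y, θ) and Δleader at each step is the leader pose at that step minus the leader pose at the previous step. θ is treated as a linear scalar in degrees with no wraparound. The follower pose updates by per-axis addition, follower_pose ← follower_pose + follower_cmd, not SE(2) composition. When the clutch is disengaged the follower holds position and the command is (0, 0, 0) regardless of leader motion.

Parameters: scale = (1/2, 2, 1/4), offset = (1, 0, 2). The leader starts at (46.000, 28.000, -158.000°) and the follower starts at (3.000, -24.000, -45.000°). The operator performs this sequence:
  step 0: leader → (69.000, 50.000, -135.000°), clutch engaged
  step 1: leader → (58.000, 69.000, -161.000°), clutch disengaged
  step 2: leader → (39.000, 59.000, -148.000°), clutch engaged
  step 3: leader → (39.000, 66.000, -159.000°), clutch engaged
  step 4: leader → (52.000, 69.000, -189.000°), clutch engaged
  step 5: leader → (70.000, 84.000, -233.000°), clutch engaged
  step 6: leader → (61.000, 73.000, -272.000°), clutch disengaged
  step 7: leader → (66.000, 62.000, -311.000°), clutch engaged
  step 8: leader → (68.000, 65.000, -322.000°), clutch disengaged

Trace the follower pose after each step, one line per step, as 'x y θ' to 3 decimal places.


15.500 20.000 -37.250
15.500 20.000 -37.250
7.000 0.000 -32.000
8.000 14.000 -32.750
15.500 20.000 -38.250
25.500 50.000 -47.250
25.500 50.000 -47.250
29.000 28.000 -55.000
29.000 28.000 -55.000

step 0: Δleader=(23.000, 22.000, 23.000°), engaged; cmd=(12.500, 44.000, 7.750°) → follower=(15.500, 20.000, -37.250°)
step 1: Δleader=(-11.000, 19.000, -26.000°), disengaged; cmd=(0,0,0) → follower holds at (15.500, 20.000, -37.250°)
step 2: Δleader=(-19.000, -10.000, 13.000°), engaged; cmd=(-8.500, -20.000, 5.250°) → follower=(7.000, 0.000, -32.000°)
step 3: Δleader=(0.000, 7.000, -11.000°), engaged; cmd=(1.000, 14.000, -0.750°) → follower=(8.000, 14.000, -32.750°)
step 4: Δleader=(13.000, 3.000, -30.000°), engaged; cmd=(7.500, 6.000, -5.500°) → follower=(15.500, 20.000, -38.250°)
step 5: Δleader=(18.000, 15.000, -44.000°), engaged; cmd=(10.000, 30.000, -9.000°) → follower=(25.500, 50.000, -47.250°)
step 6: Δleader=(-9.000, -11.000, -39.000°), disengaged; cmd=(0,0,0) → follower holds at (25.500, 50.000, -47.250°)
step 7: Δleader=(5.000, -11.000, -39.000°), engaged; cmd=(3.500, -22.000, -7.750°) → follower=(29.000, 28.000, -55.000°)
step 8: Δleader=(2.000, 3.000, -11.000°), disengaged; cmd=(0,0,0) → follower holds at (29.000, 28.000, -55.000°)


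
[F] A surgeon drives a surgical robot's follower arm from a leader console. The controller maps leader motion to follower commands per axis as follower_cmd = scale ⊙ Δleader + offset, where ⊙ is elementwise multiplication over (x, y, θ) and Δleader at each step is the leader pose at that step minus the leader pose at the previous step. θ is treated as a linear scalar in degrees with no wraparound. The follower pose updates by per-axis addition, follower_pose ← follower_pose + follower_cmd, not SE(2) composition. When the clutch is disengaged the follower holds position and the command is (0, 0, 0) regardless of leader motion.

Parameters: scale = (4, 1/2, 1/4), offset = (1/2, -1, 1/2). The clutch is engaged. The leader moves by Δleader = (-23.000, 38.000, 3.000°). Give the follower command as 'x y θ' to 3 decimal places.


axis x: 4·-23.000 + 1/2 = -91.500
axis y: 1/2·38.000 + -1 = 18.000
axis θ: 1/4·3.000 + 1/2 = 1.250

-91.500 18.000 1.250


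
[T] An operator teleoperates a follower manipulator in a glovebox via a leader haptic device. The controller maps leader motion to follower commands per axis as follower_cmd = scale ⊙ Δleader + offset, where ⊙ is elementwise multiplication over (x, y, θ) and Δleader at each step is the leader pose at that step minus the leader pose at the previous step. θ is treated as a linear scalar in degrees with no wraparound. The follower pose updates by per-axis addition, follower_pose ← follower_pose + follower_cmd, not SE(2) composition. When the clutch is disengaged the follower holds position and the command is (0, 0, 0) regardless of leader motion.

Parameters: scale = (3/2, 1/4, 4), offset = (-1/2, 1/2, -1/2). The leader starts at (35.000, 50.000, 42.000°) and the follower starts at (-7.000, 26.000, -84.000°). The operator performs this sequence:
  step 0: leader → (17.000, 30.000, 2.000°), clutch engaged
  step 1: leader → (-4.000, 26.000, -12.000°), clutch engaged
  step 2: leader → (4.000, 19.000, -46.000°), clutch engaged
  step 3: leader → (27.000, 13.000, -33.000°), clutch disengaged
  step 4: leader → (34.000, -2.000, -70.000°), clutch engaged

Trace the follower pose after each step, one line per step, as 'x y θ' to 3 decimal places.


-34.500 21.500 -244.500
-66.500 21.000 -301.000
-55.000 19.750 -437.500
-55.000 19.750 -437.500
-45.000 16.500 -586.000

step 0: Δleader=(-18.000, -20.000, -40.000°), engaged; cmd=(-27.500, -4.500, -160.500°) → follower=(-34.500, 21.500, -244.500°)
step 1: Δleader=(-21.000, -4.000, -14.000°), engaged; cmd=(-32.000, -0.500, -56.500°) → follower=(-66.500, 21.000, -301.000°)
step 2: Δleader=(8.000, -7.000, -34.000°), engaged; cmd=(11.500, -1.250, -136.500°) → follower=(-55.000, 19.750, -437.500°)
step 3: Δleader=(23.000, -6.000, 13.000°), disengaged; cmd=(0,0,0) → follower holds at (-55.000, 19.750, -437.500°)
step 4: Δleader=(7.000, -15.000, -37.000°), engaged; cmd=(10.000, -3.250, -148.500°) → follower=(-45.000, 16.500, -586.000°)


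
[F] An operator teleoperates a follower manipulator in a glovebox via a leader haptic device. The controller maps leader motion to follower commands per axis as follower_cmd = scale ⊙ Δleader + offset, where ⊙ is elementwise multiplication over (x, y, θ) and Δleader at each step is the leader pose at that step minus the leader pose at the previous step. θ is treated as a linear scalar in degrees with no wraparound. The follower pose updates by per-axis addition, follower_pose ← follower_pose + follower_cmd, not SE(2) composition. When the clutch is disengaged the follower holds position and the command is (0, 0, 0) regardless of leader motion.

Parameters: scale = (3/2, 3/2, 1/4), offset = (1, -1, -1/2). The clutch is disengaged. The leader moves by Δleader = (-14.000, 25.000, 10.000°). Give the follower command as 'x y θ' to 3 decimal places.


0.000 0.000 0.000

clutch disengaged → follower holds; cmd = (0, 0, 0)


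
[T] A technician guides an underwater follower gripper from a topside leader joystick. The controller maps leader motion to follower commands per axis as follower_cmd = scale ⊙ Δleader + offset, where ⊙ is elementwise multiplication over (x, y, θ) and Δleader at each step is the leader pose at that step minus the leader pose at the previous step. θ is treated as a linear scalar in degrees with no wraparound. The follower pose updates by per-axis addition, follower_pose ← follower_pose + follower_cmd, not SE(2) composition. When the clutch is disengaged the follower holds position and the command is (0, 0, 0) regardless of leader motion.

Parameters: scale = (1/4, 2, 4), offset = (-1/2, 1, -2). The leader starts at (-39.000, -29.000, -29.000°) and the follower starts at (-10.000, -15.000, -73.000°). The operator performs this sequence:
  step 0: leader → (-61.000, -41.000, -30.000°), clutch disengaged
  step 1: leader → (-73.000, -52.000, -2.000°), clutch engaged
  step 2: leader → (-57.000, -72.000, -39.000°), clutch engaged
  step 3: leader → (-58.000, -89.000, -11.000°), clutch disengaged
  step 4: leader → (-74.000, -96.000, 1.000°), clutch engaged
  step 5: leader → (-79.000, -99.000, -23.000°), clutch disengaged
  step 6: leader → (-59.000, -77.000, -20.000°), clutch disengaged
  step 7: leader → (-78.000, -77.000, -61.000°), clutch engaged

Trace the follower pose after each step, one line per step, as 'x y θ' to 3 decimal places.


-10.000 -15.000 -73.000
-13.500 -36.000 37.000
-10.000 -75.000 -113.000
-10.000 -75.000 -113.000
-14.500 -88.000 -67.000
-14.500 -88.000 -67.000
-14.500 -88.000 -67.000
-19.750 -87.000 -233.000

step 0: Δleader=(-22.000, -12.000, -1.000°), disengaged; cmd=(0,0,0) → follower holds at (-10.000, -15.000, -73.000°)
step 1: Δleader=(-12.000, -11.000, 28.000°), engaged; cmd=(-3.500, -21.000, 110.000°) → follower=(-13.500, -36.000, 37.000°)
step 2: Δleader=(16.000, -20.000, -37.000°), engaged; cmd=(3.500, -39.000, -150.000°) → follower=(-10.000, -75.000, -113.000°)
step 3: Δleader=(-1.000, -17.000, 28.000°), disengaged; cmd=(0,0,0) → follower holds at (-10.000, -75.000, -113.000°)
step 4: Δleader=(-16.000, -7.000, 12.000°), engaged; cmd=(-4.500, -13.000, 46.000°) → follower=(-14.500, -88.000, -67.000°)
step 5: Δleader=(-5.000, -3.000, -24.000°), disengaged; cmd=(0,0,0) → follower holds at (-14.500, -88.000, -67.000°)
step 6: Δleader=(20.000, 22.000, 3.000°), disengaged; cmd=(0,0,0) → follower holds at (-14.500, -88.000, -67.000°)
step 7: Δleader=(-19.000, 0.000, -41.000°), engaged; cmd=(-5.250, 1.000, -166.000°) → follower=(-19.750, -87.000, -233.000°)


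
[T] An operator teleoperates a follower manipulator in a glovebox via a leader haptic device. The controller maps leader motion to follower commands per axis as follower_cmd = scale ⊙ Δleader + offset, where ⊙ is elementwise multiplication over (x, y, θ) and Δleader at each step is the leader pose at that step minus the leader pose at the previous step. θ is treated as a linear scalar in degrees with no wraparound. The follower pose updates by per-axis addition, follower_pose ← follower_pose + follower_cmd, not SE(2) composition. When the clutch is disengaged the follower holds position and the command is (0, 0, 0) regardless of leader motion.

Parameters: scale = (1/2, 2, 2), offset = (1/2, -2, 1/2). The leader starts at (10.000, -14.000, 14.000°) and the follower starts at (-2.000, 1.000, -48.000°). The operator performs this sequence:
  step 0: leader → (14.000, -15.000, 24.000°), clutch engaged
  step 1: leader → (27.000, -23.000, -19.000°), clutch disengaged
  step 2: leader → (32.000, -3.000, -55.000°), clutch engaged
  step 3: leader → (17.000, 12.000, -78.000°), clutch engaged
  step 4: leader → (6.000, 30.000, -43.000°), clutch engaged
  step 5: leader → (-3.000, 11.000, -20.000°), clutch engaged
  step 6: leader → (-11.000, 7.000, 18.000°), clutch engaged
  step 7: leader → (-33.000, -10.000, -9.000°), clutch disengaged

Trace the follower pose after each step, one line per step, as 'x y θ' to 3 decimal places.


step 0: Δleader=(4.000, -1.000, 10.000°), engaged; cmd=(2.500, -4.000, 20.500°) → follower=(0.500, -3.000, -27.500°)
step 1: Δleader=(13.000, -8.000, -43.000°), disengaged; cmd=(0,0,0) → follower holds at (0.500, -3.000, -27.500°)
step 2: Δleader=(5.000, 20.000, -36.000°), engaged; cmd=(3.000, 38.000, -71.500°) → follower=(3.500, 35.000, -99.000°)
step 3: Δleader=(-15.000, 15.000, -23.000°), engaged; cmd=(-7.000, 28.000, -45.500°) → follower=(-3.500, 63.000, -144.500°)
step 4: Δleader=(-11.000, 18.000, 35.000°), engaged; cmd=(-5.000, 34.000, 70.500°) → follower=(-8.500, 97.000, -74.000°)
step 5: Δleader=(-9.000, -19.000, 23.000°), engaged; cmd=(-4.000, -40.000, 46.500°) → follower=(-12.500, 57.000, -27.500°)
step 6: Δleader=(-8.000, -4.000, 38.000°), engaged; cmd=(-3.500, -10.000, 76.500°) → follower=(-16.000, 47.000, 49.000°)
step 7: Δleader=(-22.000, -17.000, -27.000°), disengaged; cmd=(0,0,0) → follower holds at (-16.000, 47.000, 49.000°)

0.500 -3.000 -27.500
0.500 -3.000 -27.500
3.500 35.000 -99.000
-3.500 63.000 -144.500
-8.500 97.000 -74.000
-12.500 57.000 -27.500
-16.000 47.000 49.000
-16.000 47.000 49.000


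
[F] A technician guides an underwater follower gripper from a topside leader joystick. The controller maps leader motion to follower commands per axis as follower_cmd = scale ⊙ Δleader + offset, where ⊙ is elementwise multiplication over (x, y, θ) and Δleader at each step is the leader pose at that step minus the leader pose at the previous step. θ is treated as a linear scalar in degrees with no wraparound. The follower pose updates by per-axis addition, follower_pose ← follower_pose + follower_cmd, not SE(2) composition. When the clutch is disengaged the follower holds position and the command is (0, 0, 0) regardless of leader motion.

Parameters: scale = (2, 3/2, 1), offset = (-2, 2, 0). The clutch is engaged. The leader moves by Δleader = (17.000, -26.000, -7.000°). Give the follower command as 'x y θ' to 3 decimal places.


32.000 -37.000 -7.000

axis x: 2·17.000 + -2 = 32.000
axis y: 3/2·-26.000 + 2 = -37.000
axis θ: 1·-7.000 + 0 = -7.000


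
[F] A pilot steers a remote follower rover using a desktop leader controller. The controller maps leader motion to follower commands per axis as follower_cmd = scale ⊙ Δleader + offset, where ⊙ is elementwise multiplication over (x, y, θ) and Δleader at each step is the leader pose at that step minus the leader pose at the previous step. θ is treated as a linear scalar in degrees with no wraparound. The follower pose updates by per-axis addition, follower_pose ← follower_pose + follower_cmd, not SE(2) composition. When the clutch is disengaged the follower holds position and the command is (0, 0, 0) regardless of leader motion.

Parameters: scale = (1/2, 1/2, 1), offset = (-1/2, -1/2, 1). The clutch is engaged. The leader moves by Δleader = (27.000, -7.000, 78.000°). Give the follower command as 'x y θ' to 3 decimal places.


axis x: 1/2·27.000 + -1/2 = 13.000
axis y: 1/2·-7.000 + -1/2 = -4.000
axis θ: 1·78.000 + 1 = 79.000

13.000 -4.000 79.000


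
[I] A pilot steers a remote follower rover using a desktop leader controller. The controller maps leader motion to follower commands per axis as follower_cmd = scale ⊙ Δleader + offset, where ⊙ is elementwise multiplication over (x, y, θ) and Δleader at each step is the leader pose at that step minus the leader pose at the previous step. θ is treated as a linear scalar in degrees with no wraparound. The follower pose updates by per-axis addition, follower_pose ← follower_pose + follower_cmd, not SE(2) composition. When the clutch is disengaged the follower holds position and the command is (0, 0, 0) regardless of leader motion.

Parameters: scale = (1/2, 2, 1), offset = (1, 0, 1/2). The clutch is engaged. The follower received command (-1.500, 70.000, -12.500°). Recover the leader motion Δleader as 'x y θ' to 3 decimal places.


axis x: (-1.500 − 1) / (1/2) = -5.000
axis y: (70.000 − 0) / (2) = 35.000
axis θ: (-12.500 − 1/2) / (1) = -13.000

-5.000 35.000 -13.000


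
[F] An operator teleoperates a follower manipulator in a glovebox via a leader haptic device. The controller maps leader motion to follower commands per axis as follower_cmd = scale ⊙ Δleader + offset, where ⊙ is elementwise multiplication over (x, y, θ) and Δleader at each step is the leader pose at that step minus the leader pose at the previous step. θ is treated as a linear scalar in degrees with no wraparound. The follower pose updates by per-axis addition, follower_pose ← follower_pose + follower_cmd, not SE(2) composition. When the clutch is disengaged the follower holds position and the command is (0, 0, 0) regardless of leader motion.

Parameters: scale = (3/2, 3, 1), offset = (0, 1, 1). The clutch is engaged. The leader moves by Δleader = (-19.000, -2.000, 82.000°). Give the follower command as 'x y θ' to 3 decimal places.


-28.500 -5.000 83.000

axis x: 3/2·-19.000 + 0 = -28.500
axis y: 3·-2.000 + 1 = -5.000
axis θ: 1·82.000 + 1 = 83.000


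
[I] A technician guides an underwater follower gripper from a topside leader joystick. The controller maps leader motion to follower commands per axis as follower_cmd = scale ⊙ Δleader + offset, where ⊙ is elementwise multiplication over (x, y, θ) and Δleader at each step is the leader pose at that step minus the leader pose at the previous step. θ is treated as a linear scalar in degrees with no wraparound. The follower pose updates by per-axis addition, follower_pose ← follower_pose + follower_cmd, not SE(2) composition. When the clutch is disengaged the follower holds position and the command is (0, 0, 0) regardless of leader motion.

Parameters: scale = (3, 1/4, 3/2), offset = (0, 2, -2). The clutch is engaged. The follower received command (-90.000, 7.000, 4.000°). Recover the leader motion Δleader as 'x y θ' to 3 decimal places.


-30.000 20.000 4.000

axis x: (-90.000 − 0) / (3) = -30.000
axis y: (7.000 − 2) / (1/4) = 20.000
axis θ: (4.000 − -2) / (3/2) = 4.000


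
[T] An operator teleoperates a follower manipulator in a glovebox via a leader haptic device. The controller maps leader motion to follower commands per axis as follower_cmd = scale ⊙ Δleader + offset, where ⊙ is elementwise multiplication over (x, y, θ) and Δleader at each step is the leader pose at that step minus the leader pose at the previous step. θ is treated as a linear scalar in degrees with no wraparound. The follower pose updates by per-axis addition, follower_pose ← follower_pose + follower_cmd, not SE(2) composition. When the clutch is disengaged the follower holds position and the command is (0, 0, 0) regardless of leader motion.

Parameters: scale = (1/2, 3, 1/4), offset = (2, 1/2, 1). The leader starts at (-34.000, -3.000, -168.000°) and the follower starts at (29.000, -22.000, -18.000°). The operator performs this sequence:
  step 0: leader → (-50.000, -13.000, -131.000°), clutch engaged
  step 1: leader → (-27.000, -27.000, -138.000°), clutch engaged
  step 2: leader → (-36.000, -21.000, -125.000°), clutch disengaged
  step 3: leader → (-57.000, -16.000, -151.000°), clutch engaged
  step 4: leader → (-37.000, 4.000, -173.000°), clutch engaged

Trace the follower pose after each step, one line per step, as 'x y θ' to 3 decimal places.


step 0: Δleader=(-16.000, -10.000, 37.000°), engaged; cmd=(-6.000, -29.500, 10.250°) → follower=(23.000, -51.500, -7.750°)
step 1: Δleader=(23.000, -14.000, -7.000°), engaged; cmd=(13.500, -41.500, -0.750°) → follower=(36.500, -93.000, -8.500°)
step 2: Δleader=(-9.000, 6.000, 13.000°), disengaged; cmd=(0,0,0) → follower holds at (36.500, -93.000, -8.500°)
step 3: Δleader=(-21.000, 5.000, -26.000°), engaged; cmd=(-8.500, 15.500, -5.500°) → follower=(28.000, -77.500, -14.000°)
step 4: Δleader=(20.000, 20.000, -22.000°), engaged; cmd=(12.000, 60.500, -4.500°) → follower=(40.000, -17.000, -18.500°)

23.000 -51.500 -7.750
36.500 -93.000 -8.500
36.500 -93.000 -8.500
28.000 -77.500 -14.000
40.000 -17.000 -18.500


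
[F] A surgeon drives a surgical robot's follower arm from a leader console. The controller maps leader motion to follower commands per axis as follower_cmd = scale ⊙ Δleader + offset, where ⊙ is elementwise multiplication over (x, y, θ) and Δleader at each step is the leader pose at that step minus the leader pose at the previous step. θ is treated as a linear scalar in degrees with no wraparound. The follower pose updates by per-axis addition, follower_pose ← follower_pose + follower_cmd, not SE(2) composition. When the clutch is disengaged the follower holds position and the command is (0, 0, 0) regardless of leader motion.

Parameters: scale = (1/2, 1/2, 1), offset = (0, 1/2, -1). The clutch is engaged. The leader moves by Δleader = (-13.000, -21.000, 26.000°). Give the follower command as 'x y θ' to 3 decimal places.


-6.500 -10.000 25.000

axis x: 1/2·-13.000 + 0 = -6.500
axis y: 1/2·-21.000 + 1/2 = -10.000
axis θ: 1·26.000 + -1 = 25.000


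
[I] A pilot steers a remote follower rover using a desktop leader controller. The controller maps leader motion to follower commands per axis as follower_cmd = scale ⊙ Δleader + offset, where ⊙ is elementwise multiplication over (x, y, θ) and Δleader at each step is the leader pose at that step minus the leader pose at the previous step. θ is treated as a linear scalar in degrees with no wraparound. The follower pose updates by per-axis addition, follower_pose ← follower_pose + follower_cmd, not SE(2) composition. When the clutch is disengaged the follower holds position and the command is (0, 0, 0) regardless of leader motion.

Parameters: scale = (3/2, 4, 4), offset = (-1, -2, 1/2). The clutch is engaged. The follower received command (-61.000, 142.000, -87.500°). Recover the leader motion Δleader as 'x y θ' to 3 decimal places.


axis x: (-61.000 − -1) / (3/2) = -40.000
axis y: (142.000 − -2) / (4) = 36.000
axis θ: (-87.500 − 1/2) / (4) = -22.000

-40.000 36.000 -22.000


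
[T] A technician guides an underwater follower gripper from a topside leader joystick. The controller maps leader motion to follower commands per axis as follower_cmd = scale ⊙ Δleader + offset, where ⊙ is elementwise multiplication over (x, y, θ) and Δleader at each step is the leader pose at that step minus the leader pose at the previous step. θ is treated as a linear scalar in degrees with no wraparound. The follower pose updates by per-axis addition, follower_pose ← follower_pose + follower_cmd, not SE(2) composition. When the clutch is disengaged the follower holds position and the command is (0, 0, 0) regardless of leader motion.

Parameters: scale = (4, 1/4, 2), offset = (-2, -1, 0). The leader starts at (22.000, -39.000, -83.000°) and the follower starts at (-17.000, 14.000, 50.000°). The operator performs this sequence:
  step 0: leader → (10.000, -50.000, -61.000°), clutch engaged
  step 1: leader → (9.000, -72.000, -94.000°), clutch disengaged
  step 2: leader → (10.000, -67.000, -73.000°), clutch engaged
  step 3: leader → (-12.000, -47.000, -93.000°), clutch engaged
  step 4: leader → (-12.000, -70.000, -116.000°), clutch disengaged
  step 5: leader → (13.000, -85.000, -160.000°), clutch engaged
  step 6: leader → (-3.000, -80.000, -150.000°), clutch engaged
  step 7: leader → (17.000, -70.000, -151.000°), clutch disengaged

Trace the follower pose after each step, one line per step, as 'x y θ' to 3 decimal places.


step 0: Δleader=(-12.000, -11.000, 22.000°), engaged; cmd=(-50.000, -3.750, 44.000°) → follower=(-67.000, 10.250, 94.000°)
step 1: Δleader=(-1.000, -22.000, -33.000°), disengaged; cmd=(0,0,0) → follower holds at (-67.000, 10.250, 94.000°)
step 2: Δleader=(1.000, 5.000, 21.000°), engaged; cmd=(2.000, 0.250, 42.000°) → follower=(-65.000, 10.500, 136.000°)
step 3: Δleader=(-22.000, 20.000, -20.000°), engaged; cmd=(-90.000, 4.000, -40.000°) → follower=(-155.000, 14.500, 96.000°)
step 4: Δleader=(0.000, -23.000, -23.000°), disengaged; cmd=(0,0,0) → follower holds at (-155.000, 14.500, 96.000°)
step 5: Δleader=(25.000, -15.000, -44.000°), engaged; cmd=(98.000, -4.750, -88.000°) → follower=(-57.000, 9.750, 8.000°)
step 6: Δleader=(-16.000, 5.000, 10.000°), engaged; cmd=(-66.000, 0.250, 20.000°) → follower=(-123.000, 10.000, 28.000°)
step 7: Δleader=(20.000, 10.000, -1.000°), disengaged; cmd=(0,0,0) → follower holds at (-123.000, 10.000, 28.000°)

-67.000 10.250 94.000
-67.000 10.250 94.000
-65.000 10.500 136.000
-155.000 14.500 96.000
-155.000 14.500 96.000
-57.000 9.750 8.000
-123.000 10.000 28.000
-123.000 10.000 28.000


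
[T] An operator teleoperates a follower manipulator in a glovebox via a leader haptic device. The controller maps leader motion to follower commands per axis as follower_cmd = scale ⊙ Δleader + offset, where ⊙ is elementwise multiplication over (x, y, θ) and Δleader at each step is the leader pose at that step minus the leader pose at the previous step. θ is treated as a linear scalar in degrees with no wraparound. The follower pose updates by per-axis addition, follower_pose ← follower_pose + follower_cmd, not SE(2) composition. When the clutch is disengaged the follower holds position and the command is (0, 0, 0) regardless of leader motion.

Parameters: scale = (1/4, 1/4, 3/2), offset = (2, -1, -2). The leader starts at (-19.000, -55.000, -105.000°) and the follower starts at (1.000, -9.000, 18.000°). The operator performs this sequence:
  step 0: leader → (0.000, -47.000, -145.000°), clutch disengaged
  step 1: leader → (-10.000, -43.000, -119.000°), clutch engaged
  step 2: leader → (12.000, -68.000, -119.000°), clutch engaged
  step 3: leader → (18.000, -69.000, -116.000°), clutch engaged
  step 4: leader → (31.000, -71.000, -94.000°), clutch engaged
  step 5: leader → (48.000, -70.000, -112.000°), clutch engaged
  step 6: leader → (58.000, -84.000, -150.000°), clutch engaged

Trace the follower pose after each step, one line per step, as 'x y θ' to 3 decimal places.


step 0: Δleader=(19.000, 8.000, -40.000°), disengaged; cmd=(0,0,0) → follower holds at (1.000, -9.000, 18.000°)
step 1: Δleader=(-10.000, 4.000, 26.000°), engaged; cmd=(-0.500, 0.000, 37.000°) → follower=(0.500, -9.000, 55.000°)
step 2: Δleader=(22.000, -25.000, 0.000°), engaged; cmd=(7.500, -7.250, -2.000°) → follower=(8.000, -16.250, 53.000°)
step 3: Δleader=(6.000, -1.000, 3.000°), engaged; cmd=(3.500, -1.250, 2.500°) → follower=(11.500, -17.500, 55.500°)
step 4: Δleader=(13.000, -2.000, 22.000°), engaged; cmd=(5.250, -1.500, 31.000°) → follower=(16.750, -19.000, 86.500°)
step 5: Δleader=(17.000, 1.000, -18.000°), engaged; cmd=(6.250, -0.750, -29.000°) → follower=(23.000, -19.750, 57.500°)
step 6: Δleader=(10.000, -14.000, -38.000°), engaged; cmd=(4.500, -4.500, -59.000°) → follower=(27.500, -24.250, -1.500°)

1.000 -9.000 18.000
0.500 -9.000 55.000
8.000 -16.250 53.000
11.500 -17.500 55.500
16.750 -19.000 86.500
23.000 -19.750 57.500
27.500 -24.250 -1.500


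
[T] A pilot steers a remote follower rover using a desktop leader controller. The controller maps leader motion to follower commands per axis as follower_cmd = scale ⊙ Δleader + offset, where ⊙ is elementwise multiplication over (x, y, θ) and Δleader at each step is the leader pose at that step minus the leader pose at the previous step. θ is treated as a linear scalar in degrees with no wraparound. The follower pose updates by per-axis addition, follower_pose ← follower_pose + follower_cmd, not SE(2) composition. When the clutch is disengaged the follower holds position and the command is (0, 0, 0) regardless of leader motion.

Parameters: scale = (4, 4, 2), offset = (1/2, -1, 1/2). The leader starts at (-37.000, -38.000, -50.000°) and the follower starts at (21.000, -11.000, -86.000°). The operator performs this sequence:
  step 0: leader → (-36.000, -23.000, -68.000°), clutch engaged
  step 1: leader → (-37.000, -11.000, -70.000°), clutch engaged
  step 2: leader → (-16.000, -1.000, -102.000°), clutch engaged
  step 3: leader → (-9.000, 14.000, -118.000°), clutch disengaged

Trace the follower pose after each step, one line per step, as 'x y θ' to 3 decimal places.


25.500 48.000 -121.500
22.000 95.000 -125.000
106.500 134.000 -188.500
106.500 134.000 -188.500

step 0: Δleader=(1.000, 15.000, -18.000°), engaged; cmd=(4.500, 59.000, -35.500°) → follower=(25.500, 48.000, -121.500°)
step 1: Δleader=(-1.000, 12.000, -2.000°), engaged; cmd=(-3.500, 47.000, -3.500°) → follower=(22.000, 95.000, -125.000°)
step 2: Δleader=(21.000, 10.000, -32.000°), engaged; cmd=(84.500, 39.000, -63.500°) → follower=(106.500, 134.000, -188.500°)
step 3: Δleader=(7.000, 15.000, -16.000°), disengaged; cmd=(0,0,0) → follower holds at (106.500, 134.000, -188.500°)


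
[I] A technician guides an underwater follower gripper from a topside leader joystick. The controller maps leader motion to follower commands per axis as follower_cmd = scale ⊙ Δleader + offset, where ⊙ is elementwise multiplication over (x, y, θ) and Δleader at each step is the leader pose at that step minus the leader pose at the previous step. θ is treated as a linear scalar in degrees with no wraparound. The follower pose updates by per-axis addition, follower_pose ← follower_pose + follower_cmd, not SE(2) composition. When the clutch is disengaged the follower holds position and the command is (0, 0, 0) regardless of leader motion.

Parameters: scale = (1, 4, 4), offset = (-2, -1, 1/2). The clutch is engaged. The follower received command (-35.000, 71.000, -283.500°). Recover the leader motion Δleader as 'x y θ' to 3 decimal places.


axis x: (-35.000 − -2) / (1) = -33.000
axis y: (71.000 − -1) / (4) = 18.000
axis θ: (-283.500 − 1/2) / (4) = -71.000

-33.000 18.000 -71.000


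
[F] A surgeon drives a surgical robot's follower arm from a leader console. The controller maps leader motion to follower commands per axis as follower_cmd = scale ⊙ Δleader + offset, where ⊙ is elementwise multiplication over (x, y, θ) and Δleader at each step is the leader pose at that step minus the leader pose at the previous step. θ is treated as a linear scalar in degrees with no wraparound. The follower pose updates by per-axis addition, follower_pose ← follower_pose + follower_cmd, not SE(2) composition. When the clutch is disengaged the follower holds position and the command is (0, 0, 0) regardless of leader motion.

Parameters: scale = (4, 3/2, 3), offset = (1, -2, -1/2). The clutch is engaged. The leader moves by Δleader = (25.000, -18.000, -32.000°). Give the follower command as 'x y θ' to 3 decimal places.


101.000 -29.000 -96.500

axis x: 4·25.000 + 1 = 101.000
axis y: 3/2·-18.000 + -2 = -29.000
axis θ: 3·-32.000 + -1/2 = -96.500


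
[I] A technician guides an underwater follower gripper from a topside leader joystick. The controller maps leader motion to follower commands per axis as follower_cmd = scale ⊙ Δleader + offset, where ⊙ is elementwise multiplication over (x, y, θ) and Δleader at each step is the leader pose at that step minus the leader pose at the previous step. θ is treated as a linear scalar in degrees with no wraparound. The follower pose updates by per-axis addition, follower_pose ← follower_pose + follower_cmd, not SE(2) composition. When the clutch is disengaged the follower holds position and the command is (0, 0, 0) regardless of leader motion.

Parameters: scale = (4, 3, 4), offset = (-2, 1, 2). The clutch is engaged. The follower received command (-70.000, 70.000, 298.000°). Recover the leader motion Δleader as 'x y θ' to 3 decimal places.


axis x: (-70.000 − -2) / (4) = -17.000
axis y: (70.000 − 1) / (3) = 23.000
axis θ: (298.000 − 2) / (4) = 74.000

-17.000 23.000 74.000


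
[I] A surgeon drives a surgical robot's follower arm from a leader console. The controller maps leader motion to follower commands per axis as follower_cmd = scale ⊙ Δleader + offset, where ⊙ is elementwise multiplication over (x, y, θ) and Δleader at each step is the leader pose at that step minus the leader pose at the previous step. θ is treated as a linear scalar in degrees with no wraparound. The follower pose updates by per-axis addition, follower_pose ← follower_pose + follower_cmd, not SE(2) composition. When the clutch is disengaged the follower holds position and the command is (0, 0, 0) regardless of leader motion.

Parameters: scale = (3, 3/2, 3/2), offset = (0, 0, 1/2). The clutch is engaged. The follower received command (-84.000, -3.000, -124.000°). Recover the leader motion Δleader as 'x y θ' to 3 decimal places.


-28.000 -2.000 -83.000

axis x: (-84.000 − 0) / (3) = -28.000
axis y: (-3.000 − 0) / (3/2) = -2.000
axis θ: (-124.000 − 1/2) / (3/2) = -83.000


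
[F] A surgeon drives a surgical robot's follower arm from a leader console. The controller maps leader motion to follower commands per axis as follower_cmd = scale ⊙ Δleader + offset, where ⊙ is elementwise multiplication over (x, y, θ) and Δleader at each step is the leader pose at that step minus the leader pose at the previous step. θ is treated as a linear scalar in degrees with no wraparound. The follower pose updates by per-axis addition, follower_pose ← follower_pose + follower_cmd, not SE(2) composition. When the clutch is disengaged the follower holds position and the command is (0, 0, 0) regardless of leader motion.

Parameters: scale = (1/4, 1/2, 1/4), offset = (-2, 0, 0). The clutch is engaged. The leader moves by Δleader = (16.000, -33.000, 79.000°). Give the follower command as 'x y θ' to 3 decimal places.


axis x: 1/4·16.000 + -2 = 2.000
axis y: 1/2·-33.000 + 0 = -16.500
axis θ: 1/4·79.000 + 0 = 19.750

2.000 -16.500 19.750


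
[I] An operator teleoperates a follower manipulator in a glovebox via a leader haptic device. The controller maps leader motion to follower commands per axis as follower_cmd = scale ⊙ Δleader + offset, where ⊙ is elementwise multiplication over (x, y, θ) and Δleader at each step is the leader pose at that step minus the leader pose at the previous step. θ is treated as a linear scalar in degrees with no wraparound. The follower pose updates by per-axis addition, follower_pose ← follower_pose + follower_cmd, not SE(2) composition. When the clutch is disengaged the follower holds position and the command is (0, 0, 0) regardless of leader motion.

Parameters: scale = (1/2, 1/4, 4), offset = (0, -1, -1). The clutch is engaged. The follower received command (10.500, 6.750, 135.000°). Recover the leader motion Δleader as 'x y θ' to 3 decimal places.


21.000 31.000 34.000

axis x: (10.500 − 0) / (1/2) = 21.000
axis y: (6.750 − -1) / (1/4) = 31.000
axis θ: (135.000 − -1) / (4) = 34.000


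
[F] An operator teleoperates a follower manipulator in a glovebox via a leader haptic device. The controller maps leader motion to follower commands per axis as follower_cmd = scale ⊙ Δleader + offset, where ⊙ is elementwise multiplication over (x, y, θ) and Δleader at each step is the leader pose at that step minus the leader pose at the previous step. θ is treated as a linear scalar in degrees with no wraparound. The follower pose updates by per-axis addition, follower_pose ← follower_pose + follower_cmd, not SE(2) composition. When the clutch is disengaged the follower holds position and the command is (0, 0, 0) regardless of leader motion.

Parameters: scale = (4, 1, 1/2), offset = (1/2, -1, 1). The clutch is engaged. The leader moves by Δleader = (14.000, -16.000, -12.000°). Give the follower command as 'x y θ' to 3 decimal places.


56.500 -17.000 -5.000

axis x: 4·14.000 + 1/2 = 56.500
axis y: 1·-16.000 + -1 = -17.000
axis θ: 1/2·-12.000 + 1 = -5.000


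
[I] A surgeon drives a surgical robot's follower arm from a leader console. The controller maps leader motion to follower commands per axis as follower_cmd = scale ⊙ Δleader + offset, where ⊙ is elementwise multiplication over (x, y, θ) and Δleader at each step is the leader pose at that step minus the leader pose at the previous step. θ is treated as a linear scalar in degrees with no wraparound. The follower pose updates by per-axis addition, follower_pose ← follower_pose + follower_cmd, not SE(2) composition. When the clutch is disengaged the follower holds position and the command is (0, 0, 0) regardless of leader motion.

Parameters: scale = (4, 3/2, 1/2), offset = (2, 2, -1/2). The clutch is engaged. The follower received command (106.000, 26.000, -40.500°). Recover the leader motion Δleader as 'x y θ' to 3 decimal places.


axis x: (106.000 − 2) / (4) = 26.000
axis y: (26.000 − 2) / (3/2) = 16.000
axis θ: (-40.500 − -1/2) / (1/2) = -80.000

26.000 16.000 -80.000
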